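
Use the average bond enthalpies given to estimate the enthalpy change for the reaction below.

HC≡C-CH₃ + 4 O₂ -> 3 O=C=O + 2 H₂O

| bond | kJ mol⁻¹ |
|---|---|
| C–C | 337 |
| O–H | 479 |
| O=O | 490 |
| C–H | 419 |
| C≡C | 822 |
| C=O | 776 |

Bonds broken (reactants):
  C≡C: 1 × 822 = 822
  C–C: 1 × 337 = 337
  C–H: 4 × 419 = 1676
  O=O: 4 × 490 = 1960
  Σ(broken) = 4795 kJ
Bonds formed (products):
  C=O: 6 × 776 = 4656
  O–H: 4 × 479 = 1916
  Σ(formed) = 6572 kJ
ΔH = Σ(broken) − Σ(formed) = 4795 − 6572 = −1777 kJ

ΔH ≈ −1777 kJ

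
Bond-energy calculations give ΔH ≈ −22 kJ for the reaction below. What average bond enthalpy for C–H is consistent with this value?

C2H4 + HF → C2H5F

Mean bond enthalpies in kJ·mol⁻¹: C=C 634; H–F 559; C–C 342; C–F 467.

D(C–H) ≈ 406 kJ/mol

Let D be the C–H bond energy.
Σ(broken) = 4×D + 1×634 + 1×559 = 1193 + 4D
Σ(formed) = 1×342 + 1×467 + 5×D = 809 + 5D
ΔH = Σ(broken) − Σ(formed) = (1193 + 4D) − (809 + 5D) = +384 − D
Setting this equal to −22 kJ gives D = 406 kJ/mol.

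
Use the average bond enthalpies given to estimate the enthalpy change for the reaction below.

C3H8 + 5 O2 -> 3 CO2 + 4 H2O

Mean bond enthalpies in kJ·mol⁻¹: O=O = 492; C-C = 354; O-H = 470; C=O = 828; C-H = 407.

Bonds broken (reactants):
  C-C: 2 × 354 = 708
  C-H: 8 × 407 = 3256
  O=O: 5 × 492 = 2460
  Σ(broken) = 6424 kJ
Bonds formed (products):
  C=O: 6 × 828 = 4968
  O-H: 8 × 470 = 3760
  Σ(formed) = 8728 kJ
ΔH = Σ(broken) − Σ(formed) = 6424 − 8728 = −2304 kJ

ΔH ≈ −2304 kJ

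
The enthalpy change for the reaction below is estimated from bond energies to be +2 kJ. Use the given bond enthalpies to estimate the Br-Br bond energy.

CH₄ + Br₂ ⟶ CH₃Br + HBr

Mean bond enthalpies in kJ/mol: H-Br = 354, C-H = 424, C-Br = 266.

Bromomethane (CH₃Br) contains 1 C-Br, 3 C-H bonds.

Let D be the Br-Br bond energy.
Σ(broken) = 1×D + 4×424 = 1696 + D
Σ(formed) = 1×266 + 3×424 + 1×354 = 1892
ΔH = Σ(broken) − Σ(formed) = (1696 + D) − (1892) = −196 + D
Setting this equal to +2 kJ gives D = 198 kJ/mol.

D(Br-Br) ≈ 198 kJ/mol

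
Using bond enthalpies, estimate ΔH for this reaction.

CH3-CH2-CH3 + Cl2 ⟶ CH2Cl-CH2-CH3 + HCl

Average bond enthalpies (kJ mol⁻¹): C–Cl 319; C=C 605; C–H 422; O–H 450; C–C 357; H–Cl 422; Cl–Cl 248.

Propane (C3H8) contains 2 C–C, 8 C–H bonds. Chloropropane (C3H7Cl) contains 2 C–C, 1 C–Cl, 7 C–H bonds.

ΔH ≈ −71 kJ

Bonds broken (reactants):
  C–C: 2 × 357 = 714
  C–H: 8 × 422 = 3376
  Cl–Cl: 1 × 248 = 248
  Σ(broken) = 4338 kJ
Bonds formed (products):
  C–C: 2 × 357 = 714
  C–Cl: 1 × 319 = 319
  C–H: 7 × 422 = 2954
  H–Cl: 1 × 422 = 422
  Σ(formed) = 4409 kJ
ΔH = Σ(broken) − Σ(formed) = 4338 − 4409 = −71 kJ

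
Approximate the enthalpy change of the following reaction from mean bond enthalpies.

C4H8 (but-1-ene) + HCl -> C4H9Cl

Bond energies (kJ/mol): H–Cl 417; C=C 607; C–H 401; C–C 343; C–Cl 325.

ΔH ≈ −45 kJ

Bonds broken (reactants):
  C–C: 2 × 343 = 686
  C–H: 8 × 401 = 3208
  C=C: 1 × 607 = 607
  H–Cl: 1 × 417 = 417
  Σ(broken) = 4918 kJ
Bonds formed (products):
  C–C: 3 × 343 = 1029
  C–Cl: 1 × 325 = 325
  C–H: 9 × 401 = 3609
  Σ(formed) = 4963 kJ
ΔH = Σ(broken) − Σ(formed) = 4918 − 4963 = −45 kJ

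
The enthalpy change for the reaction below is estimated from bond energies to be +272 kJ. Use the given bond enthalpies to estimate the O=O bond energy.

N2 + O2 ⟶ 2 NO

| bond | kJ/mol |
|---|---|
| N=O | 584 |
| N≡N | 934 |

Let D be the O=O bond energy.
Σ(broken) = 1×934 + 1×D = 934 + D
Σ(formed) = 2×584 = 1168
ΔH = Σ(broken) − Σ(formed) = (934 + D) − (1168) = −234 + D
Setting this equal to +272 kJ gives D = 506 kJ/mol.

D(O=O) ≈ 506 kJ/mol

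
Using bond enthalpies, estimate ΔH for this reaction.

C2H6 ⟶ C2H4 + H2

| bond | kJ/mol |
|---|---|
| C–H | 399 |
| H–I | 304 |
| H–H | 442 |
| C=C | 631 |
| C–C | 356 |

Bonds broken (reactants):
  C–C: 1 × 356 = 356
  C–H: 6 × 399 = 2394
  Σ(broken) = 2750 kJ
Bonds formed (products):
  C–H: 4 × 399 = 1596
  C=C: 1 × 631 = 631
  H–H: 1 × 442 = 442
  Σ(formed) = 2669 kJ
ΔH = Σ(broken) − Σ(formed) = 2750 − 2669 = +81 kJ

ΔH ≈ +81 kJ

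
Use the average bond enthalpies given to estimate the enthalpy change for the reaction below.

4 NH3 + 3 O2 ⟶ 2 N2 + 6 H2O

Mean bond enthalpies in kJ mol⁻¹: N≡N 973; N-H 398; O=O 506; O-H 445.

ΔH ≈ −992 kJ

Bonds broken (reactants):
  N-H: 12 × 398 = 4776
  O=O: 3 × 506 = 1518
  Σ(broken) = 6294 kJ
Bonds formed (products):
  N≡N: 2 × 973 = 1946
  O-H: 12 × 445 = 5340
  Σ(formed) = 7286 kJ
ΔH = Σ(broken) − Σ(formed) = 6294 − 7286 = −992 kJ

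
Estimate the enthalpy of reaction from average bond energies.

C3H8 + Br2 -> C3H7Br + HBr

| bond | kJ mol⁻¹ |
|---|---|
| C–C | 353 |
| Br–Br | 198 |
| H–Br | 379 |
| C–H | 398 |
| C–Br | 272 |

ΔH ≈ −55 kJ

Bonds broken (reactants):
  Br–Br: 1 × 198 = 198
  C–C: 2 × 353 = 706
  C–H: 8 × 398 = 3184
  Σ(broken) = 4088 kJ
Bonds formed (products):
  C–Br: 1 × 272 = 272
  C–C: 2 × 353 = 706
  C–H: 7 × 398 = 2786
  H–Br: 1 × 379 = 379
  Σ(formed) = 4143 kJ
ΔH = Σ(broken) − Σ(formed) = 4088 − 4143 = −55 kJ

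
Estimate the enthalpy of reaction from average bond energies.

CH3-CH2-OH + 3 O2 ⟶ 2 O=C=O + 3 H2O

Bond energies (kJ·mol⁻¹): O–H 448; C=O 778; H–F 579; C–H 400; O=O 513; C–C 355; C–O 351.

Bonds broken (reactants):
  C–C: 1 × 355 = 355
  C–H: 5 × 400 = 2000
  C–O: 1 × 351 = 351
  O–H: 1 × 448 = 448
  O=O: 3 × 513 = 1539
  Σ(broken) = 4693 kJ
Bonds formed (products):
  C=O: 4 × 778 = 3112
  O–H: 6 × 448 = 2688
  Σ(formed) = 5800 kJ
ΔH = Σ(broken) − Σ(formed) = 4693 − 5800 = −1107 kJ

ΔH ≈ −1107 kJ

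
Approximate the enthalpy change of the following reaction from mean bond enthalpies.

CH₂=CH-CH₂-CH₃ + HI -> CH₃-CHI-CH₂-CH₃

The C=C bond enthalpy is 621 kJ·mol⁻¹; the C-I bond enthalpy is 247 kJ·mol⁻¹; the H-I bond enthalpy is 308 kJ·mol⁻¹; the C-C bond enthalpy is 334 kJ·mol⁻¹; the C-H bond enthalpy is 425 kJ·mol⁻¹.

ΔH ≈ −77 kJ

Bonds broken (reactants):
  C-C: 2 × 334 = 668
  C-H: 8 × 425 = 3400
  C=C: 1 × 621 = 621
  H-I: 1 × 308 = 308
  Σ(broken) = 4997 kJ
Bonds formed (products):
  C-C: 3 × 334 = 1002
  C-H: 9 × 425 = 3825
  C-I: 1 × 247 = 247
  Σ(formed) = 5074 kJ
ΔH = Σ(broken) − Σ(formed) = 4997 − 5074 = −77 kJ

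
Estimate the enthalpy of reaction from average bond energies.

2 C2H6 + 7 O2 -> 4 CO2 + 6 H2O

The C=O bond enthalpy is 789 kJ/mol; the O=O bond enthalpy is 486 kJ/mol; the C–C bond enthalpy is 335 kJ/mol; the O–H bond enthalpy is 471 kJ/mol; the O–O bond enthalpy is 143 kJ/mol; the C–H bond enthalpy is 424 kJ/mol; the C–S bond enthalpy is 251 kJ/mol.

Bonds broken (reactants):
  C–C: 2 × 335 = 670
  C–H: 12 × 424 = 5088
  O=O: 7 × 486 = 3402
  Σ(broken) = 9160 kJ
Bonds formed (products):
  C=O: 8 × 789 = 6312
  O–H: 12 × 471 = 5652
  Σ(formed) = 11964 kJ
ΔH = Σ(broken) − Σ(formed) = 9160 − 11964 = −2804 kJ

ΔH ≈ −2804 kJ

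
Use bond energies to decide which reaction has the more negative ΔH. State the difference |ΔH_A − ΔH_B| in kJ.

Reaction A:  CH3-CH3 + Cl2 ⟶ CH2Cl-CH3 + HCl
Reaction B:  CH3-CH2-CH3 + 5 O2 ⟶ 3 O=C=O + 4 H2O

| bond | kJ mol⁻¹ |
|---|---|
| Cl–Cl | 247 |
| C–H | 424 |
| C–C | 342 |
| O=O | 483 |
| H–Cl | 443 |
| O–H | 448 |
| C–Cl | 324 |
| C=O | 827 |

Reaction A:
  Bonds broken (reactants):
    C–C: 1 × 342 = 342
    C–H: 6 × 424 = 2544
    Cl–Cl: 1 × 247 = 247
    Σ(broken) = 3133 kJ
  Bonds formed (products):
    C–C: 1 × 342 = 342
    C–Cl: 1 × 324 = 324
    C–H: 5 × 424 = 2120
    H–Cl: 1 × 443 = 443
    Σ(formed) = 3229 kJ
  ΔH_A = 3133 − 3229 = −96 kJ
Reaction B:
  Bonds broken (reactants):
    C–C: 2 × 342 = 684
    C–H: 8 × 424 = 3392
    O=O: 5 × 483 = 2415
    Σ(broken) = 6491 kJ
  Bonds formed (products):
    C=O: 6 × 827 = 4962
    O–H: 8 × 448 = 3584
    Σ(formed) = 8546 kJ
  ΔH_B = 6491 − 8546 = −2055 kJ
ΔH_A − ΔH_B = +1959 kJ, so reaction B has the more negative ΔH; |ΔH_A − ΔH_B| = 1959 kJ.

Reaction B, by 1959 kJ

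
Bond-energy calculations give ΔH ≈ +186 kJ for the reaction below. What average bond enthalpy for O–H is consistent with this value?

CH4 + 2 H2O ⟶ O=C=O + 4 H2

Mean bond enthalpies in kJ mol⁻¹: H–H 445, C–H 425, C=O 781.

Let D be the O–H bond energy.
Σ(broken) = 4×425 + 4×D = 1700 + 4D
Σ(formed) = 2×781 + 4×445 = 3342
ΔH = Σ(broken) − Σ(formed) = (1700 + 4D) − (3342) = −1642 + 4D
Setting this equal to +186 kJ gives 4D = 1828, so D = 457 kJ/mol.

D(O–H) ≈ 457 kJ/mol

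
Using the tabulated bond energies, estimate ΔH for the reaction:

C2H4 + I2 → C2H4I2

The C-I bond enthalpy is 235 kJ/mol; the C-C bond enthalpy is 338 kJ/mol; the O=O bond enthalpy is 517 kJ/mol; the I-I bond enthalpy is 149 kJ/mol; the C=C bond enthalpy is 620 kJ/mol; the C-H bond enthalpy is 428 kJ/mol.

ΔH ≈ −39 kJ

Bonds broken (reactants):
  C-H: 4 × 428 = 1712
  C=C: 1 × 620 = 620
  I-I: 1 × 149 = 149
  Σ(broken) = 2481 kJ
Bonds formed (products):
  C-C: 1 × 338 = 338
  C-H: 4 × 428 = 1712
  C-I: 2 × 235 = 470
  Σ(formed) = 2520 kJ
ΔH = Σ(broken) − Σ(formed) = 2481 − 2520 = −39 kJ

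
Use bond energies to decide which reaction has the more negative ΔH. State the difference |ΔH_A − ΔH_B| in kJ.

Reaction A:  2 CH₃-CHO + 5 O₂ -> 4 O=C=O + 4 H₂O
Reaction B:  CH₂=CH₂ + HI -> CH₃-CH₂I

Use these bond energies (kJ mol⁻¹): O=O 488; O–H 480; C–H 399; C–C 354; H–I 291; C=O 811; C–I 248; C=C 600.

Reaction A, by 2256 kJ

Reaction A:
  Bonds broken (reactants):
    C–C: 2 × 354 = 708
    C–H: 8 × 399 = 3192
    C=O: 2 × 811 = 1622
    O=O: 5 × 488 = 2440
    Σ(broken) = 7962 kJ
  Bonds formed (products):
    C=O: 8 × 811 = 6488
    O–H: 8 × 480 = 3840
    Σ(formed) = 10328 kJ
  ΔH_A = 7962 − 10328 = −2366 kJ
Reaction B:
  Bonds broken (reactants):
    C–H: 4 × 399 = 1596
    C=C: 1 × 600 = 600
    H–I: 1 × 291 = 291
    Σ(broken) = 2487 kJ
  Bonds formed (products):
    C–C: 1 × 354 = 354
    C–H: 5 × 399 = 1995
    C–I: 1 × 248 = 248
    Σ(formed) = 2597 kJ
  ΔH_B = 2487 − 2597 = −110 kJ
ΔH_A − ΔH_B = −2256 kJ, so reaction A has the more negative ΔH; |ΔH_A − ΔH_B| = 2256 kJ.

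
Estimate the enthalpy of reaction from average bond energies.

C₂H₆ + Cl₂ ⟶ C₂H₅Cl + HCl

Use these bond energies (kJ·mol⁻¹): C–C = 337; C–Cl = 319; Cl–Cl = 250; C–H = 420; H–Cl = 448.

ΔH ≈ −97 kJ

Bonds broken (reactants):
  C–C: 1 × 337 = 337
  C–H: 6 × 420 = 2520
  Cl–Cl: 1 × 250 = 250
  Σ(broken) = 3107 kJ
Bonds formed (products):
  C–C: 1 × 337 = 337
  C–Cl: 1 × 319 = 319
  C–H: 5 × 420 = 2100
  H–Cl: 1 × 448 = 448
  Σ(formed) = 3204 kJ
ΔH = Σ(broken) − Σ(formed) = 3107 − 3204 = −97 kJ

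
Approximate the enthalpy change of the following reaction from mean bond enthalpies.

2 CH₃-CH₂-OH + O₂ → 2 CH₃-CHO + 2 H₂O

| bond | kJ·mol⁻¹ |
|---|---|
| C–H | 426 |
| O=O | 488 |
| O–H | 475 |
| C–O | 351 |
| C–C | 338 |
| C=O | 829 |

ΔH ≈ −566 kJ

Bonds broken (reactants):
  C–C: 2 × 338 = 676
  C–H: 10 × 426 = 4260
  C–O: 2 × 351 = 702
  O–H: 2 × 475 = 950
  O=O: 1 × 488 = 488
  Σ(broken) = 7076 kJ
Bonds formed (products):
  C–C: 2 × 338 = 676
  C–H: 8 × 426 = 3408
  C=O: 2 × 829 = 1658
  O–H: 4 × 475 = 1900
  Σ(formed) = 7642 kJ
ΔH = Σ(broken) − Σ(formed) = 7076 − 7642 = −566 kJ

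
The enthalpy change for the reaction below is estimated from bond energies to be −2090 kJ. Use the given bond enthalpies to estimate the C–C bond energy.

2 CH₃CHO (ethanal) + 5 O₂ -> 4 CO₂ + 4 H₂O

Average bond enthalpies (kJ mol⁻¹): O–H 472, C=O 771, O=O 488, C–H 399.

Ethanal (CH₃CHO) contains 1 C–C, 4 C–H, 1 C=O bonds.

D(C–C) ≈ 340 kJ/mol

Let D be the C–C bond energy.
Σ(broken) = 2×D + 8×399 + 2×771 + 5×488 = 7174 + 2D
Σ(formed) = 8×771 + 8×472 = 9944
ΔH = Σ(broken) − Σ(formed) = (7174 + 2D) − (9944) = −2770 + 2D
Setting this equal to −2090 kJ gives 2D = 680, so D = 340 kJ/mol.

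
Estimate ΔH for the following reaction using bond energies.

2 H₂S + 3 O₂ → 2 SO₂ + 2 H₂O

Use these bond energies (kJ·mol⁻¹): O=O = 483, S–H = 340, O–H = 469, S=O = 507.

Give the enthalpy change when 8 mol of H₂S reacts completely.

Bonds broken (reactants):
  O=O: 3 × 483 = 1449
  S–H: 4 × 340 = 1360
  Σ(broken) = 2809 kJ
Bonds formed (products):
  O–H: 4 × 469 = 1876
  S=O: 4 × 507 = 2028
  Σ(formed) = 3904 kJ
ΔH = Σ(broken) − Σ(formed) = 2809 − 3904 = −1095 kJ
For 4× the reaction as written: 4 × (−1095) = −4380 kJ

ΔH = −4380 kJ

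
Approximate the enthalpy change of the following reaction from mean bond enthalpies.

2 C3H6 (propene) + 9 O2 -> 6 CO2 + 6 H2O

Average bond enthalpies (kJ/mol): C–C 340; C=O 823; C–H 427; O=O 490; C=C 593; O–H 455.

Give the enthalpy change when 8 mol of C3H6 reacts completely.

ΔH = −15744 kJ

Bonds broken (reactants):
  C–C: 2 × 340 = 680
  C–H: 12 × 427 = 5124
  C=C: 2 × 593 = 1186
  O=O: 9 × 490 = 4410
  Σ(broken) = 11400 kJ
Bonds formed (products):
  C=O: 12 × 823 = 9876
  O–H: 12 × 455 = 5460
  Σ(formed) = 15336 kJ
ΔH = Σ(broken) − Σ(formed) = 11400 − 15336 = −3936 kJ
For 4× the reaction as written: 4 × (−3936) = −15744 kJ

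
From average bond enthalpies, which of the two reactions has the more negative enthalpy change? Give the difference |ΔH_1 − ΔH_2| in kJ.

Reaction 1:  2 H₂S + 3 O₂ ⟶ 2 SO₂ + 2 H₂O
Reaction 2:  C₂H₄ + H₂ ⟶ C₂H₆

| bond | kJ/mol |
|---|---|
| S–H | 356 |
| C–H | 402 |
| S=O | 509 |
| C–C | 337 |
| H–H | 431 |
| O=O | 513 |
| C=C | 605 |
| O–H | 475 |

Reaction 1, by 868 kJ

Reaction 1:
  Bonds broken (reactants):
    O=O: 3 × 513 = 1539
    S–H: 4 × 356 = 1424
    Σ(broken) = 2963 kJ
  Bonds formed (products):
    O–H: 4 × 475 = 1900
    S=O: 4 × 509 = 2036
    Σ(formed) = 3936 kJ
  ΔH_1 = 2963 − 3936 = −973 kJ
Reaction 2:
  Bonds broken (reactants):
    C–H: 4 × 402 = 1608
    C=C: 1 × 605 = 605
    H–H: 1 × 431 = 431
    Σ(broken) = 2644 kJ
  Bonds formed (products):
    C–C: 1 × 337 = 337
    C–H: 6 × 402 = 2412
    Σ(formed) = 2749 kJ
  ΔH_2 = 2644 − 2749 = −105 kJ
ΔH_1 − ΔH_2 = −868 kJ, so reaction 1 has the more negative ΔH; |ΔH_1 − ΔH_2| = 868 kJ.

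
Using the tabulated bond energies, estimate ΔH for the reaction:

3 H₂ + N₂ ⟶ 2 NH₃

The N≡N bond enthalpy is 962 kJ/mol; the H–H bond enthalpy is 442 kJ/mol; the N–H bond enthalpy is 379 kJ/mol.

Bonds broken (reactants):
  H–H: 3 × 442 = 1326
  N≡N: 1 × 962 = 962
  Σ(broken) = 2288 kJ
Bonds formed (products):
  N–H: 6 × 379 = 2274
  Σ(formed) = 2274 kJ
ΔH = Σ(broken) − Σ(formed) = 2288 − 2274 = +14 kJ

ΔH ≈ +14 kJ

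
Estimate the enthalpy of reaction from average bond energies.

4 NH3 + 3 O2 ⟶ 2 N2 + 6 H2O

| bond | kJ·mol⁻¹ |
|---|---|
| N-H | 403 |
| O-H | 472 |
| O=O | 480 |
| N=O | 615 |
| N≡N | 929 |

ΔH ≈ −1246 kJ

Bonds broken (reactants):
  N-H: 12 × 403 = 4836
  O=O: 3 × 480 = 1440
  Σ(broken) = 6276 kJ
Bonds formed (products):
  N≡N: 2 × 929 = 1858
  O-H: 12 × 472 = 5664
  Σ(formed) = 7522 kJ
ΔH = Σ(broken) − Σ(formed) = 6276 − 7522 = −1246 kJ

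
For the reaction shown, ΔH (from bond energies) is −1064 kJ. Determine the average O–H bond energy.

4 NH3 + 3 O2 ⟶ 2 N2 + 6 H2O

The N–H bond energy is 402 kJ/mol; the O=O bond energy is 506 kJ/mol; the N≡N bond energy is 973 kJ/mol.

Let D be the O–H bond energy.
Σ(broken) = 12×402 + 3×506 = 6342
Σ(formed) = 2×973 + 12×D = 1946 + 12D
ΔH = Σ(broken) − Σ(formed) = (6342) − (1946 + 12D) = +4396 − 12D
Setting this equal to −1064 kJ gives 12D = 5460, so D = 455 kJ/mol.

D(O–H) ≈ 455 kJ/mol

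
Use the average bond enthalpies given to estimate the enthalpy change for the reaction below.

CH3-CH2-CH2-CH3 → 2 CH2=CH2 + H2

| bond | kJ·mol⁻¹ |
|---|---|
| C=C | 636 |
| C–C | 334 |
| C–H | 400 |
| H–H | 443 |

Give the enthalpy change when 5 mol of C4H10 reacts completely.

Bonds broken (reactants):
  C–C: 3 × 334 = 1002
  C–H: 10 × 400 = 4000
  Σ(broken) = 5002 kJ
Bonds formed (products):
  C–H: 8 × 400 = 3200
  C=C: 2 × 636 = 1272
  H–H: 1 × 443 = 443
  Σ(formed) = 4915 kJ
ΔH = Σ(broken) − Σ(formed) = 5002 − 4915 = +87 kJ
For 5× the reaction as written: 5 × (+87) = +435 kJ

ΔH = +435 kJ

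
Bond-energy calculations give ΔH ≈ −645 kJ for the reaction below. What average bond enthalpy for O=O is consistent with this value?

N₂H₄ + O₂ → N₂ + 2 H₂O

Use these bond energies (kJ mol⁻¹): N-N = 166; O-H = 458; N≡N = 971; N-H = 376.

D(O=O) ≈ 488 kJ/mol

Let D be the O=O bond energy.
Σ(broken) = 4×376 + 1×166 + 1×D = 1670 + D
Σ(formed) = 1×971 + 4×458 = 2803
ΔH = Σ(broken) − Σ(formed) = (1670 + D) − (2803) = −1133 + D
Setting this equal to −645 kJ gives D = 488 kJ/mol.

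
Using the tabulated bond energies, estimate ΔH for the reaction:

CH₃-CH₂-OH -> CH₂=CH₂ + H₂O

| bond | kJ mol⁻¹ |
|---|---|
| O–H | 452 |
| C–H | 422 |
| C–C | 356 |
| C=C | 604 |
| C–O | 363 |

Bonds broken (reactants):
  C–C: 1 × 356 = 356
  C–H: 5 × 422 = 2110
  C–O: 1 × 363 = 363
  O–H: 1 × 452 = 452
  Σ(broken) = 3281 kJ
Bonds formed (products):
  C–H: 4 × 422 = 1688
  C=C: 1 × 604 = 604
  O–H: 2 × 452 = 904
  Σ(formed) = 3196 kJ
ΔH = Σ(broken) − Σ(formed) = 3281 − 3196 = +85 kJ

ΔH ≈ +85 kJ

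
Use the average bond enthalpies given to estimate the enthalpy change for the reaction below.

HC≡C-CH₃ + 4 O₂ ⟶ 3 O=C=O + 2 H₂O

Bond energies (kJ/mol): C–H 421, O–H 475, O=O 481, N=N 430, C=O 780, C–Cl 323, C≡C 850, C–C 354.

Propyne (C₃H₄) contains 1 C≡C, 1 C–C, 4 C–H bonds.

ΔH ≈ −1768 kJ

Bonds broken (reactants):
  C≡C: 1 × 850 = 850
  C–C: 1 × 354 = 354
  C–H: 4 × 421 = 1684
  O=O: 4 × 481 = 1924
  Σ(broken) = 4812 kJ
Bonds formed (products):
  C=O: 6 × 780 = 4680
  O–H: 4 × 475 = 1900
  Σ(formed) = 6580 kJ
ΔH = Σ(broken) − Σ(formed) = 4812 − 6580 = −1768 kJ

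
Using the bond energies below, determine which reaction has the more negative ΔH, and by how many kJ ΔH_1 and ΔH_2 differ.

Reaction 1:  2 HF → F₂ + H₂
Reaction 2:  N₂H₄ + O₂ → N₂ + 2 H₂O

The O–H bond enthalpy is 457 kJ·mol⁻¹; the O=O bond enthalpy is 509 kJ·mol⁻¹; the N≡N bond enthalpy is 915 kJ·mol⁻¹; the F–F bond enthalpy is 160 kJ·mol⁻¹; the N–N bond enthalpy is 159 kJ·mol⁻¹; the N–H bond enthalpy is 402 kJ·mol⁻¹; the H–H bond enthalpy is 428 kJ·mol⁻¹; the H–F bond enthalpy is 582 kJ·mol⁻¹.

Reaction 2, by 1043 kJ

Reaction 1:
  Bonds broken (reactants):
    H–F: 2 × 582 = 1164
    Σ(broken) = 1164 kJ
  Bonds formed (products):
    F–F: 1 × 160 = 160
    H–H: 1 × 428 = 428
    Σ(formed) = 588 kJ
  ΔH_1 = 1164 − 588 = +576 kJ
Reaction 2:
  Bonds broken (reactants):
    N–H: 4 × 402 = 1608
    N–N: 1 × 159 = 159
    O=O: 1 × 509 = 509
    Σ(broken) = 2276 kJ
  Bonds formed (products):
    N≡N: 1 × 915 = 915
    O–H: 4 × 457 = 1828
    Σ(formed) = 2743 kJ
  ΔH_2 = 2276 − 2743 = −467 kJ
ΔH_1 − ΔH_2 = +1043 kJ, so reaction 2 has the more negative ΔH; |ΔH_1 − ΔH_2| = 1043 kJ.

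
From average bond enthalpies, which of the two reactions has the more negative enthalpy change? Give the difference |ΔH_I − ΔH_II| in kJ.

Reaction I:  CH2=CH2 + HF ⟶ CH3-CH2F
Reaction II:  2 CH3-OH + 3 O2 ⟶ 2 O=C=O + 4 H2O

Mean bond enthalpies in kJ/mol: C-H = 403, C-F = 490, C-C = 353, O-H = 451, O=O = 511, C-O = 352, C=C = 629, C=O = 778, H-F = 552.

Reaction II, by 1098 kJ

Reaction I:
  Bonds broken (reactants):
    C-H: 4 × 403 = 1612
    C=C: 1 × 629 = 629
    H-F: 1 × 552 = 552
    Σ(broken) = 2793 kJ
  Bonds formed (products):
    C-C: 1 × 353 = 353
    C-F: 1 × 490 = 490
    C-H: 5 × 403 = 2015
    Σ(formed) = 2858 kJ
  ΔH_I = 2793 − 2858 = −65 kJ
Reaction II:
  Bonds broken (reactants):
    C-H: 6 × 403 = 2418
    C-O: 2 × 352 = 704
    O-H: 2 × 451 = 902
    O=O: 3 × 511 = 1533
    Σ(broken) = 5557 kJ
  Bonds formed (products):
    C=O: 4 × 778 = 3112
    O-H: 8 × 451 = 3608
    Σ(formed) = 6720 kJ
  ΔH_II = 5557 − 6720 = −1163 kJ
ΔH_I − ΔH_II = +1098 kJ, so reaction II has the more negative ΔH; |ΔH_I − ΔH_II| = 1098 kJ.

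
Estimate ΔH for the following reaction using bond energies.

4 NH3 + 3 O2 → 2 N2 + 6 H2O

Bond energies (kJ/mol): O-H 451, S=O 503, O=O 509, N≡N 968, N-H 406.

Bonds broken (reactants):
  N-H: 12 × 406 = 4872
  O=O: 3 × 509 = 1527
  Σ(broken) = 6399 kJ
Bonds formed (products):
  N≡N: 2 × 968 = 1936
  O-H: 12 × 451 = 5412
  Σ(formed) = 7348 kJ
ΔH = Σ(broken) − Σ(formed) = 6399 − 7348 = −949 kJ

ΔH ≈ −949 kJ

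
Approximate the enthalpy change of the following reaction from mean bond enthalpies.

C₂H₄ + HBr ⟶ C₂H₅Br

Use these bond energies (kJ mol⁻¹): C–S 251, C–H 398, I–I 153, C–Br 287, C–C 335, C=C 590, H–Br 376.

Bonds broken (reactants):
  C–H: 4 × 398 = 1592
  C=C: 1 × 590 = 590
  H–Br: 1 × 376 = 376
  Σ(broken) = 2558 kJ
Bonds formed (products):
  C–Br: 1 × 287 = 287
  C–C: 1 × 335 = 335
  C–H: 5 × 398 = 1990
  Σ(formed) = 2612 kJ
ΔH = Σ(broken) − Σ(formed) = 2558 − 2612 = −54 kJ

ΔH ≈ −54 kJ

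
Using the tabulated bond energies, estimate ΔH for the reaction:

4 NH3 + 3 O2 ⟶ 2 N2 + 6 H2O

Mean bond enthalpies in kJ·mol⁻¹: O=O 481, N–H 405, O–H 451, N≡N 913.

ΔH ≈ −935 kJ

Bonds broken (reactants):
  N–H: 12 × 405 = 4860
  O=O: 3 × 481 = 1443
  Σ(broken) = 6303 kJ
Bonds formed (products):
  N≡N: 2 × 913 = 1826
  O–H: 12 × 451 = 5412
  Σ(formed) = 7238 kJ
ΔH = Σ(broken) − Σ(formed) = 6303 − 7238 = −935 kJ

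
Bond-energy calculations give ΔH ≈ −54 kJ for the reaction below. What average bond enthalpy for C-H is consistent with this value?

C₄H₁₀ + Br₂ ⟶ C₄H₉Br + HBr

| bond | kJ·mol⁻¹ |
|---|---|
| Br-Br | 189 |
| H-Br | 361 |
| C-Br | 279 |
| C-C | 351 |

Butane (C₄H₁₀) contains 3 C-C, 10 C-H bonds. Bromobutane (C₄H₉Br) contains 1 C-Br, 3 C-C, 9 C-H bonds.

Let D be the C-H bond energy.
Σ(broken) = 1×189 + 3×351 + 10×D = 1242 + 10D
Σ(formed) = 1×279 + 3×351 + 9×D + 1×361 = 1693 + 9D
ΔH = Σ(broken) − Σ(formed) = (1242 + 10D) − (1693 + 9D) = −451 + D
Setting this equal to −54 kJ gives D = 397 kJ/mol.

D(C-H) ≈ 397 kJ/mol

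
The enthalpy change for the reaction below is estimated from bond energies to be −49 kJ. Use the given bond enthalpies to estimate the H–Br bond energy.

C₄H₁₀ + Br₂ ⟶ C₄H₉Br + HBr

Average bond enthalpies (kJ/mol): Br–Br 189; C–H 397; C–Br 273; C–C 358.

D(H–Br) ≈ 362 kJ/mol

Let D be the H–Br bond energy.
Σ(broken) = 1×189 + 3×358 + 10×397 = 5233
Σ(formed) = 1×273 + 3×358 + 9×397 + 1×D = 4920 + D
ΔH = Σ(broken) − Σ(formed) = (5233) − (4920 + D) = +313 − D
Setting this equal to −49 kJ gives D = 362 kJ/mol.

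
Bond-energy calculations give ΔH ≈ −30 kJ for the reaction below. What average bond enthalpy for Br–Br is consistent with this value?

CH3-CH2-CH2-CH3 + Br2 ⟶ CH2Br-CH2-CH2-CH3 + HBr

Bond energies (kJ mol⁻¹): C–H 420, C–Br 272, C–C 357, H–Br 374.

D(Br–Br) ≈ 196 kJ/mol

Let D be the Br–Br bond energy.
Σ(broken) = 1×D + 3×357 + 10×420 = 5271 + D
Σ(formed) = 1×272 + 3×357 + 9×420 + 1×374 = 5497
ΔH = Σ(broken) − Σ(formed) = (5271 + D) − (5497) = −226 + D
Setting this equal to −30 kJ gives D = 196 kJ/mol.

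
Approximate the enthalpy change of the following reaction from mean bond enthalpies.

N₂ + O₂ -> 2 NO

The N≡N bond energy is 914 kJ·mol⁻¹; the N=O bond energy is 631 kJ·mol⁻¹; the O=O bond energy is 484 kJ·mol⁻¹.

Bonds broken (reactants):
  N≡N: 1 × 914 = 914
  O=O: 1 × 484 = 484
  Σ(broken) = 1398 kJ
Bonds formed (products):
  N=O: 2 × 631 = 1262
  Σ(formed) = 1262 kJ
ΔH = Σ(broken) − Σ(formed) = 1398 − 1262 = +136 kJ

ΔH ≈ +136 kJ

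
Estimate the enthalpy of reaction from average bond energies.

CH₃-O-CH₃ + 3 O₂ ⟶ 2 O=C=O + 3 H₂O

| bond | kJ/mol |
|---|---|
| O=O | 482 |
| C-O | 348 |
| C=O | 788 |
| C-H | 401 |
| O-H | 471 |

Bonds broken (reactants):
  C-H: 6 × 401 = 2406
  C-O: 2 × 348 = 696
  O=O: 3 × 482 = 1446
  Σ(broken) = 4548 kJ
Bonds formed (products):
  C=O: 4 × 788 = 3152
  O-H: 6 × 471 = 2826
  Σ(formed) = 5978 kJ
ΔH = Σ(broken) − Σ(formed) = 4548 − 5978 = −1430 kJ

ΔH ≈ −1430 kJ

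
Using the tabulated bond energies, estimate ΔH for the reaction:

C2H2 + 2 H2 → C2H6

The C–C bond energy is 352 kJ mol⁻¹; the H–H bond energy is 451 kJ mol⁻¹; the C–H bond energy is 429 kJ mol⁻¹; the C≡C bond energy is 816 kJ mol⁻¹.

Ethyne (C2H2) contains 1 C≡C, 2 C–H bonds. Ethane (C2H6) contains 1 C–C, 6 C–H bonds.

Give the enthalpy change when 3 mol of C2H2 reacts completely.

ΔH = −1050 kJ

Bonds broken (reactants):
  C≡C: 1 × 816 = 816
  C–H: 2 × 429 = 858
  H–H: 2 × 451 = 902
  Σ(broken) = 2576 kJ
Bonds formed (products):
  C–C: 1 × 352 = 352
  C–H: 6 × 429 = 2574
  Σ(formed) = 2926 kJ
ΔH = Σ(broken) − Σ(formed) = 2576 − 2926 = −350 kJ
For 3× the reaction as written: 3 × (−350) = −1050 kJ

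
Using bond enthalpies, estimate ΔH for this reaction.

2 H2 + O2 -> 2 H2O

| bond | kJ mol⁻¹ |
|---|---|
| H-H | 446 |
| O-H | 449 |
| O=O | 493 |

Bonds broken (reactants):
  H-H: 2 × 446 = 892
  O=O: 1 × 493 = 493
  Σ(broken) = 1385 kJ
Bonds formed (products):
  O-H: 4 × 449 = 1796
  Σ(formed) = 1796 kJ
ΔH = Σ(broken) − Σ(formed) = 1385 − 1796 = −411 kJ

ΔH ≈ −411 kJ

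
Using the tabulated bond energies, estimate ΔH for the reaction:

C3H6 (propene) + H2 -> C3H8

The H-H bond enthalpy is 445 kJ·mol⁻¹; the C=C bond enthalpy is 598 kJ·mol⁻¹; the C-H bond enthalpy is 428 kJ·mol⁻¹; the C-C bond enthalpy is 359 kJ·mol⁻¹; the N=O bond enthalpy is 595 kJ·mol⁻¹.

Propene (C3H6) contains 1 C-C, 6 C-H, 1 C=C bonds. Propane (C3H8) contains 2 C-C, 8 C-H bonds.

Bonds broken (reactants):
  C-C: 1 × 359 = 359
  C-H: 6 × 428 = 2568
  C=C: 1 × 598 = 598
  H-H: 1 × 445 = 445
  Σ(broken) = 3970 kJ
Bonds formed (products):
  C-C: 2 × 359 = 718
  C-H: 8 × 428 = 3424
  Σ(formed) = 4142 kJ
ΔH = Σ(broken) − Σ(formed) = 3970 − 4142 = −172 kJ

ΔH ≈ −172 kJ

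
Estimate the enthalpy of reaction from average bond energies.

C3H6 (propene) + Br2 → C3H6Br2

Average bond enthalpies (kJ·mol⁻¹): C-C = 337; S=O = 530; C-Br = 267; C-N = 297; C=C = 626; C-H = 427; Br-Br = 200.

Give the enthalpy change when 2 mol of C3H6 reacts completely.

Bonds broken (reactants):
  Br-Br: 1 × 200 = 200
  C-C: 1 × 337 = 337
  C-H: 6 × 427 = 2562
  C=C: 1 × 626 = 626
  Σ(broken) = 3725 kJ
Bonds formed (products):
  C-Br: 2 × 267 = 534
  C-C: 2 × 337 = 674
  C-H: 6 × 427 = 2562
  Σ(formed) = 3770 kJ
ΔH = Σ(broken) − Σ(formed) = 3725 − 3770 = −45 kJ
For 2× the reaction as written: 2 × (−45) = −90 kJ

ΔH = −90 kJ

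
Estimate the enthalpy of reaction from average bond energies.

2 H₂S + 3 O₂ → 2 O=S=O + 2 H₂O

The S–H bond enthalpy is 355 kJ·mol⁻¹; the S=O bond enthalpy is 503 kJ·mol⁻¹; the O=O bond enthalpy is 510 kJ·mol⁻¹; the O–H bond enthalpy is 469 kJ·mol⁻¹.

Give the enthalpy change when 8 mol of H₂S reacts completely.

Bonds broken (reactants):
  O=O: 3 × 510 = 1530
  S–H: 4 × 355 = 1420
  Σ(broken) = 2950 kJ
Bonds formed (products):
  O–H: 4 × 469 = 1876
  S=O: 4 × 503 = 2012
  Σ(formed) = 3888 kJ
ΔH = Σ(broken) − Σ(formed) = 2950 − 3888 = −938 kJ
For 4× the reaction as written: 4 × (−938) = −3752 kJ

ΔH = −3752 kJ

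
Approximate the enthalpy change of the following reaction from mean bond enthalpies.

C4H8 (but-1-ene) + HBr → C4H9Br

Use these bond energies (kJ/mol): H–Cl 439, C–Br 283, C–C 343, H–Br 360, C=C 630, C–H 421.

Bonds broken (reactants):
  C–C: 2 × 343 = 686
  C–H: 8 × 421 = 3368
  C=C: 1 × 630 = 630
  H–Br: 1 × 360 = 360
  Σ(broken) = 5044 kJ
Bonds formed (products):
  C–Br: 1 × 283 = 283
  C–C: 3 × 343 = 1029
  C–H: 9 × 421 = 3789
  Σ(formed) = 5101 kJ
ΔH = Σ(broken) − Σ(formed) = 5044 − 5101 = −57 kJ

ΔH ≈ −57 kJ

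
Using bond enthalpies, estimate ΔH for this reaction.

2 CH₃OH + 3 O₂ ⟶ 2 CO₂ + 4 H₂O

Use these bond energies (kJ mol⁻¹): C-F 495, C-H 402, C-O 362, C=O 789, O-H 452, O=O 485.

ΔH ≈ −1277 kJ

Bonds broken (reactants):
  C-H: 6 × 402 = 2412
  C-O: 2 × 362 = 724
  O-H: 2 × 452 = 904
  O=O: 3 × 485 = 1455
  Σ(broken) = 5495 kJ
Bonds formed (products):
  C=O: 4 × 789 = 3156
  O-H: 8 × 452 = 3616
  Σ(formed) = 6772 kJ
ΔH = Σ(broken) − Σ(formed) = 5495 − 6772 = −1277 kJ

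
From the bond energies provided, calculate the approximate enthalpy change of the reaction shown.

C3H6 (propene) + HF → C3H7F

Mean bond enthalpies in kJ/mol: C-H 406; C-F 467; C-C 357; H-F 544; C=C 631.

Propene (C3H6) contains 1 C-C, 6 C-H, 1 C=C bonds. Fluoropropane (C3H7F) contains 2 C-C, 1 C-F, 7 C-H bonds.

Bonds broken (reactants):
  C-C: 1 × 357 = 357
  C-H: 6 × 406 = 2436
  C=C: 1 × 631 = 631
  H-F: 1 × 544 = 544
  Σ(broken) = 3968 kJ
Bonds formed (products):
  C-C: 2 × 357 = 714
  C-F: 1 × 467 = 467
  C-H: 7 × 406 = 2842
  Σ(formed) = 4023 kJ
ΔH = Σ(broken) − Σ(formed) = 3968 − 4023 = −55 kJ

ΔH ≈ −55 kJ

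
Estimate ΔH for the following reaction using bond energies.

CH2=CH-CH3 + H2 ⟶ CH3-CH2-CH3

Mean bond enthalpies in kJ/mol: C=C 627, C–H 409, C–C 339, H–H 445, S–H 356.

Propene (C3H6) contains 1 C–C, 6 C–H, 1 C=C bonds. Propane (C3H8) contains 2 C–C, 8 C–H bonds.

Bonds broken (reactants):
  C–C: 1 × 339 = 339
  C–H: 6 × 409 = 2454
  C=C: 1 × 627 = 627
  H–H: 1 × 445 = 445
  Σ(broken) = 3865 kJ
Bonds formed (products):
  C–C: 2 × 339 = 678
  C–H: 8 × 409 = 3272
  Σ(formed) = 3950 kJ
ΔH = Σ(broken) − Σ(formed) = 3865 − 3950 = −85 kJ

ΔH ≈ −85 kJ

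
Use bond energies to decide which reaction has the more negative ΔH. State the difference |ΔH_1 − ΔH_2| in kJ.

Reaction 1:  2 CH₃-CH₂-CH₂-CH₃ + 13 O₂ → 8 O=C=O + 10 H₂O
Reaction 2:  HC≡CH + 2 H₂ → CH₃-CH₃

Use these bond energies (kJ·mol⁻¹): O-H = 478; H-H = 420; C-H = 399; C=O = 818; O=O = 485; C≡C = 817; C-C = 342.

Reaction 1, by 6030 kJ

Reaction 1:
  Bonds broken (reactants):
    C-C: 6 × 342 = 2052
    C-H: 20 × 399 = 7980
    O=O: 13 × 485 = 6305
    Σ(broken) = 16337 kJ
  Bonds formed (products):
    C=O: 16 × 818 = 13088
    O-H: 20 × 478 = 9560
    Σ(formed) = 22648 kJ
  ΔH_1 = 16337 − 22648 = −6311 kJ
Reaction 2:
  Bonds broken (reactants):
    C≡C: 1 × 817 = 817
    C-H: 2 × 399 = 798
    H-H: 2 × 420 = 840
    Σ(broken) = 2455 kJ
  Bonds formed (products):
    C-C: 1 × 342 = 342
    C-H: 6 × 399 = 2394
    Σ(formed) = 2736 kJ
  ΔH_2 = 2455 − 2736 = −281 kJ
ΔH_1 − ΔH_2 = −6030 kJ, so reaction 1 has the more negative ΔH; |ΔH_1 − ΔH_2| = 6030 kJ.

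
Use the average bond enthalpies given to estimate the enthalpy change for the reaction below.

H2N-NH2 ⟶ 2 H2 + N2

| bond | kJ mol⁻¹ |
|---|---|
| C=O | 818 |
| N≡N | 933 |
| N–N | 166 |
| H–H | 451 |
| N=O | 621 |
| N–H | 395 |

ΔH ≈ −89 kJ

Bonds broken (reactants):
  N–H: 4 × 395 = 1580
  N–N: 1 × 166 = 166
  Σ(broken) = 1746 kJ
Bonds formed (products):
  H–H: 2 × 451 = 902
  N≡N: 1 × 933 = 933
  Σ(formed) = 1835 kJ
ΔH = Σ(broken) − Σ(formed) = 1746 − 1835 = −89 kJ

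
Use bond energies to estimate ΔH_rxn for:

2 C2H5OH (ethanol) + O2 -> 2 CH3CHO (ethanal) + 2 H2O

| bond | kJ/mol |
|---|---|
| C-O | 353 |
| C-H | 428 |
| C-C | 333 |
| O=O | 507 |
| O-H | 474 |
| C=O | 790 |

Bonds broken (reactants):
  C-C: 2 × 333 = 666
  C-H: 10 × 428 = 4280
  C-O: 2 × 353 = 706
  O-H: 2 × 474 = 948
  O=O: 1 × 507 = 507
  Σ(broken) = 7107 kJ
Bonds formed (products):
  C-C: 2 × 333 = 666
  C-H: 8 × 428 = 3424
  C=O: 2 × 790 = 1580
  O-H: 4 × 474 = 1896
  Σ(formed) = 7566 kJ
ΔH = Σ(broken) − Σ(formed) = 7107 − 7566 = −459 kJ

ΔH ≈ −459 kJ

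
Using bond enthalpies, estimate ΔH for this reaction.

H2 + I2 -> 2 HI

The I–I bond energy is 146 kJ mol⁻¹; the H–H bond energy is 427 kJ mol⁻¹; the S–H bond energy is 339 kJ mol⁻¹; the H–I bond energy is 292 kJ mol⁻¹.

ΔH ≈ −11 kJ

Bonds broken (reactants):
  H–H: 1 × 427 = 427
  I–I: 1 × 146 = 146
  Σ(broken) = 573 kJ
Bonds formed (products):
  H–I: 2 × 292 = 584
  Σ(formed) = 584 kJ
ΔH = Σ(broken) − Σ(formed) = 573 − 584 = −11 kJ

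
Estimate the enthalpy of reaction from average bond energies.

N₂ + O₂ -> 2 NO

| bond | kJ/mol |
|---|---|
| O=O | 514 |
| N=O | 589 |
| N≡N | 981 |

ΔH ≈ +317 kJ

Bonds broken (reactants):
  N≡N: 1 × 981 = 981
  O=O: 1 × 514 = 514
  Σ(broken) = 1495 kJ
Bonds formed (products):
  N=O: 2 × 589 = 1178
  Σ(formed) = 1178 kJ
ΔH = Σ(broken) − Σ(formed) = 1495 − 1178 = +317 kJ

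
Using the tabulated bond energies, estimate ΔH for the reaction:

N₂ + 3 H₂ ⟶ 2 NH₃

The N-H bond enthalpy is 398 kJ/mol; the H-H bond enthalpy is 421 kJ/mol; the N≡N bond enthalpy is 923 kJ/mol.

Bonds broken (reactants):
  H-H: 3 × 421 = 1263
  N≡N: 1 × 923 = 923
  Σ(broken) = 2186 kJ
Bonds formed (products):
  N-H: 6 × 398 = 2388
  Σ(formed) = 2388 kJ
ΔH = Σ(broken) − Σ(formed) = 2186 − 2388 = −202 kJ

ΔH ≈ −202 kJ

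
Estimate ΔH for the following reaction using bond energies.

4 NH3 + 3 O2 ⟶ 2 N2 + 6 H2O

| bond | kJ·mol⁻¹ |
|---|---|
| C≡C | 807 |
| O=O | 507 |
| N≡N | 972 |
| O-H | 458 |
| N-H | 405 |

Bonds broken (reactants):
  N-H: 12 × 405 = 4860
  O=O: 3 × 507 = 1521
  Σ(broken) = 6381 kJ
Bonds formed (products):
  N≡N: 2 × 972 = 1944
  O-H: 12 × 458 = 5496
  Σ(formed) = 7440 kJ
ΔH = Σ(broken) − Σ(formed) = 6381 − 7440 = −1059 kJ

ΔH ≈ −1059 kJ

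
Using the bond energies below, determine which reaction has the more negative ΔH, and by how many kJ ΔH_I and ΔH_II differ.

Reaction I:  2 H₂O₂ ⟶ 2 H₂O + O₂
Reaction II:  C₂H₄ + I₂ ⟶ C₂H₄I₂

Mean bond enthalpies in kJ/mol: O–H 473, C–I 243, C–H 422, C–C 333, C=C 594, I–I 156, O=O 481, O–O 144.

Reaction I:
  Bonds broken (reactants):
    O–H: 4 × 473 = 1892
    O–O: 2 × 144 = 288
    Σ(broken) = 2180 kJ
  Bonds formed (products):
    O–H: 4 × 473 = 1892
    O=O: 1 × 481 = 481
    Σ(formed) = 2373 kJ
  ΔH_I = 2180 − 2373 = −193 kJ
Reaction II:
  Bonds broken (reactants):
    C–H: 4 × 422 = 1688
    C=C: 1 × 594 = 594
    I–I: 1 × 156 = 156
    Σ(broken) = 2438 kJ
  Bonds formed (products):
    C–C: 1 × 333 = 333
    C–H: 4 × 422 = 1688
    C–I: 2 × 243 = 486
    Σ(formed) = 2507 kJ
  ΔH_II = 2438 − 2507 = −69 kJ
ΔH_I − ΔH_II = −124 kJ, so reaction I has the more negative ΔH; |ΔH_I − ΔH_II| = 124 kJ.

Reaction I, by 124 kJ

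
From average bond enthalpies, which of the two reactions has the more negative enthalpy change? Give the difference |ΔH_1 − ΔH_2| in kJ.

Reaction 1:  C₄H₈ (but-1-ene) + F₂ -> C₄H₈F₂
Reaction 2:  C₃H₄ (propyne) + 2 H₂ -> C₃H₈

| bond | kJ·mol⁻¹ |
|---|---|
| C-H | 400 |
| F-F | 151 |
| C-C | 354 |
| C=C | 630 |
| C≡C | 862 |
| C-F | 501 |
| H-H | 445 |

Reaction 1:
  Bonds broken (reactants):
    C-C: 2 × 354 = 708
    C-H: 8 × 400 = 3200
    C=C: 1 × 630 = 630
    F-F: 1 × 151 = 151
    Σ(broken) = 4689 kJ
  Bonds formed (products):
    C-C: 3 × 354 = 1062
    C-F: 2 × 501 = 1002
    C-H: 8 × 400 = 3200
    Σ(formed) = 5264 kJ
  ΔH_1 = 4689 − 5264 = −575 kJ
Reaction 2:
  Bonds broken (reactants):
    C≡C: 1 × 862 = 862
    C-C: 1 × 354 = 354
    C-H: 4 × 400 = 1600
    H-H: 2 × 445 = 890
    Σ(broken) = 3706 kJ
  Bonds formed (products):
    C-C: 2 × 354 = 708
    C-H: 8 × 400 = 3200
    Σ(formed) = 3908 kJ
  ΔH_2 = 3706 − 3908 = −202 kJ
ΔH_1 − ΔH_2 = −373 kJ, so reaction 1 has the more negative ΔH; |ΔH_1 − ΔH_2| = 373 kJ.

Reaction 1, by 373 kJ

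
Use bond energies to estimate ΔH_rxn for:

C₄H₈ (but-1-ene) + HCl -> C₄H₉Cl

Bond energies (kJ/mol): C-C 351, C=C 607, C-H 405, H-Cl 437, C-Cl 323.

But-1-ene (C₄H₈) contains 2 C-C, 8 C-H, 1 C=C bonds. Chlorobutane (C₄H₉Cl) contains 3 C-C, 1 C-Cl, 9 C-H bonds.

Bonds broken (reactants):
  C-C: 2 × 351 = 702
  C-H: 8 × 405 = 3240
  C=C: 1 × 607 = 607
  H-Cl: 1 × 437 = 437
  Σ(broken) = 4986 kJ
Bonds formed (products):
  C-C: 3 × 351 = 1053
  C-Cl: 1 × 323 = 323
  C-H: 9 × 405 = 3645
  Σ(formed) = 5021 kJ
ΔH = Σ(broken) − Σ(formed) = 4986 − 5021 = −35 kJ

ΔH ≈ −35 kJ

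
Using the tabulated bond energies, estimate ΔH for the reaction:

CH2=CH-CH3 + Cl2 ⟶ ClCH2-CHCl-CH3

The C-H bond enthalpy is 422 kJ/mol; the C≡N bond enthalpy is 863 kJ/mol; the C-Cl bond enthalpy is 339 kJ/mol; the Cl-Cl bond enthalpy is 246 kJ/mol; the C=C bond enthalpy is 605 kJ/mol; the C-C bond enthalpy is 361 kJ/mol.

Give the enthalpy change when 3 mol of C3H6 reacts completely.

ΔH = −564 kJ

Bonds broken (reactants):
  C-C: 1 × 361 = 361
  C-H: 6 × 422 = 2532
  C=C: 1 × 605 = 605
  Cl-Cl: 1 × 246 = 246
  Σ(broken) = 3744 kJ
Bonds formed (products):
  C-C: 2 × 361 = 722
  C-Cl: 2 × 339 = 678
  C-H: 6 × 422 = 2532
  Σ(formed) = 3932 kJ
ΔH = Σ(broken) − Σ(formed) = 3744 − 3932 = −188 kJ
For 3× the reaction as written: 3 × (−188) = −564 kJ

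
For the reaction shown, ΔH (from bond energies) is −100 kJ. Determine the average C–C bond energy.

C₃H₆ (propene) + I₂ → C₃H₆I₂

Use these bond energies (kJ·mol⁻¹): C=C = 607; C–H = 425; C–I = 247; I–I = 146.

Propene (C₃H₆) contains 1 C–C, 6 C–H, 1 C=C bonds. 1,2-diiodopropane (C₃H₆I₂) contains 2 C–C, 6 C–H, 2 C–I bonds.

D(C–C) ≈ 359 kJ/mol

Let D be the C–C bond energy.
Σ(broken) = 1×D + 6×425 + 1×607 + 1×146 = 3303 + D
Σ(formed) = 2×D + 6×425 + 2×247 = 3044 + 2D
ΔH = Σ(broken) − Σ(formed) = (3303 + D) − (3044 + 2D) = +259 − D
Setting this equal to −100 kJ gives D = 359 kJ/mol.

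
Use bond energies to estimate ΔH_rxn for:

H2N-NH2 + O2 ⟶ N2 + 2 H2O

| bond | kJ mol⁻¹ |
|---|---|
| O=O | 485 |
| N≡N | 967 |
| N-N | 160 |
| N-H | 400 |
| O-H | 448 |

Bonds broken (reactants):
  N-H: 4 × 400 = 1600
  N-N: 1 × 160 = 160
  O=O: 1 × 485 = 485
  Σ(broken) = 2245 kJ
Bonds formed (products):
  N≡N: 1 × 967 = 967
  O-H: 4 × 448 = 1792
  Σ(formed) = 2759 kJ
ΔH = Σ(broken) − Σ(formed) = 2245 − 2759 = −514 kJ

ΔH ≈ −514 kJ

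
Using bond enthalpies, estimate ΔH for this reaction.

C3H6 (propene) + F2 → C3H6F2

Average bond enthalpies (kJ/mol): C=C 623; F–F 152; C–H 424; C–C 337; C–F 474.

Bonds broken (reactants):
  C–C: 1 × 337 = 337
  C–H: 6 × 424 = 2544
  C=C: 1 × 623 = 623
  F–F: 1 × 152 = 152
  Σ(broken) = 3656 kJ
Bonds formed (products):
  C–C: 2 × 337 = 674
  C–F: 2 × 474 = 948
  C–H: 6 × 424 = 2544
  Σ(formed) = 4166 kJ
ΔH = Σ(broken) − Σ(formed) = 3656 − 4166 = −510 kJ

ΔH ≈ −510 kJ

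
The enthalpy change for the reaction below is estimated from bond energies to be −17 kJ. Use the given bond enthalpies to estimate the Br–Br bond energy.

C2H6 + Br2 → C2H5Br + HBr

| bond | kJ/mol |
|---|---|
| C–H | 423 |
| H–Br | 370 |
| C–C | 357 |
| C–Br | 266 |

Let D be the Br–Br bond energy.
Σ(broken) = 1×D + 1×357 + 6×423 = 2895 + D
Σ(formed) = 1×266 + 1×357 + 5×423 + 1×370 = 3108
ΔH = Σ(broken) − Σ(formed) = (2895 + D) − (3108) = −213 + D
Setting this equal to −17 kJ gives D = 196 kJ/mol.

D(Br–Br) ≈ 196 kJ/mol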